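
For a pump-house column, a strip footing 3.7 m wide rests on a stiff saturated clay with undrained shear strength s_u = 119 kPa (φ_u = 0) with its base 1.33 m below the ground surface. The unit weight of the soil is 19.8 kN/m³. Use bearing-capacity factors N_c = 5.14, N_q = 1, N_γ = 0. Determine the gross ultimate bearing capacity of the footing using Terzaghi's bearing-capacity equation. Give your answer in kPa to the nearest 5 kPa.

q = γ·D_f = 19.8 × 1.33 = 26.334 kPa.
c·N_c = 119 × 5.14 = 611.66 kPa
q·N_q = 26.334 × 1 = 26.334 kPa
q_ult = 611.66 + 26.334 = 637.99 kPa.

q_ult ≈ 640 kPa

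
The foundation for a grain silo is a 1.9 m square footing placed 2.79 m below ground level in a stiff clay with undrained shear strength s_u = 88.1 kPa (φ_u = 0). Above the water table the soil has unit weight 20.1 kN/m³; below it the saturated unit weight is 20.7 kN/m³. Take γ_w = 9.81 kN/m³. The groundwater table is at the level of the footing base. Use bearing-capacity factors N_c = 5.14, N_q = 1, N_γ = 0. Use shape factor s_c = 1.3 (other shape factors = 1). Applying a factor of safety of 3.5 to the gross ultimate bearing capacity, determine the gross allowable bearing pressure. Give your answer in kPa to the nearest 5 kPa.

Effective surcharge at the founding depth q = γ·D_f = 20.1 × 2.79 = 56.079 kPa.
q_ult = c·N_c·s_c + q·N_q
     = 88.1 × 5.14 × 1.3 + 56.079 × 1
     = 588.68 + 56.079 = 644.76 kPa.
q_all = q_ult / FS = 644.76 / 3.5 = 184.22 kPa.

q_all ≈ 185 kPa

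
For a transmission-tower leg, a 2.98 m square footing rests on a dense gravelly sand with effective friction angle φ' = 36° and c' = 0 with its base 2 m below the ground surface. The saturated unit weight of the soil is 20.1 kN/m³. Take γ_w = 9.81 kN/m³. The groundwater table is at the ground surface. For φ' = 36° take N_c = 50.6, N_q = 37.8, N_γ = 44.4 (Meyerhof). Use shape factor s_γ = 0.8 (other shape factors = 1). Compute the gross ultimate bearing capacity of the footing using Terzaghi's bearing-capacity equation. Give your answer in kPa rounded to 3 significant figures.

γ' = 20.1 − 9.81 = 10.29 kN/m³ (submerged throughout). q = 10.29 × 2 = 20.58 kPa; the same γ' applies in the ½γBN_γ term.
q·N_q = 20.58 × 37.8 = 777.92 kPa
0.5·γ·B·N_γ·s_γ = 0.5 × 10.29 × 2.98 × 44.4 × 0.8 = 544.6 kPa
q_ult = 777.92 + 544.6 = 1322.5 kPa.

q_ult ≈ 1320 kPa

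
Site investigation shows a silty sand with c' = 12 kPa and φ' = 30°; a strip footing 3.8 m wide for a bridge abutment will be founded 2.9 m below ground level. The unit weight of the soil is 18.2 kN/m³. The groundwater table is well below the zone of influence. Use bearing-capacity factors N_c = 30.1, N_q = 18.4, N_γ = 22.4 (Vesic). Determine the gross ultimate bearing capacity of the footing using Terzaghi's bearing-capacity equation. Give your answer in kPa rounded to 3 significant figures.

q_ult ≈ 2110 kPa

Effective surcharge at the founding depth q = γ·D_f = 18.2 × 2.9 = 52.78 kPa.
q_ult = c·N_c + q·N_q + 0.5·γ·B·N_γ
     = 12 × 30.1 + 52.78 × 18.4 + 0.5 × 18.2 × 3.8 × 22.4
     = 361.2 + 971.15 + 774.59 = 2106.9 kPa.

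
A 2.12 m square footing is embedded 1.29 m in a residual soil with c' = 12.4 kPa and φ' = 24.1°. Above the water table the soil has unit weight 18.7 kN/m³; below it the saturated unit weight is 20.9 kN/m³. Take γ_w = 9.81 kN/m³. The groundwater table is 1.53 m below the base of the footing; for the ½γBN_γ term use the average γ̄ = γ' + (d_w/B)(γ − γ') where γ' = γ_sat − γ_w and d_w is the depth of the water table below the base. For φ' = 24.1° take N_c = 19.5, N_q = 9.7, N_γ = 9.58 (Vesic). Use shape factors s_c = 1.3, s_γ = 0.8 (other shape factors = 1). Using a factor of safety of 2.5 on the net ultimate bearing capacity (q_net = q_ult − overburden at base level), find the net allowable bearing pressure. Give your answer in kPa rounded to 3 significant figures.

q_all(net) ≈ 264 kPa

Effective surcharge at the founding depth q = γ·D_f = 18.7 × 1.29 = 24.123 kPa.
With d_w = 1.53 m < B, γ̄ = 11.09 + (1.53/2.12) × (18.7 − 11.09) = 16.582 kN/m³.
q_ult = c·N_c·s_c + q·N_q + 0.5·γ·B·N_γ·s_γ
     = 12.4 × 19.5 × 1.3 + 24.123 × 9.7 + 0.5 × 16.582 × 2.12 × 9.58 × 0.8
     = 314.34 + 233.99 + 134.71 = 683.04 kPa.
q_net = 683.04 − 24.123 = 658.92 kPa.
q_all(net) = 658.92 / 2.5 = 263.57 kPa.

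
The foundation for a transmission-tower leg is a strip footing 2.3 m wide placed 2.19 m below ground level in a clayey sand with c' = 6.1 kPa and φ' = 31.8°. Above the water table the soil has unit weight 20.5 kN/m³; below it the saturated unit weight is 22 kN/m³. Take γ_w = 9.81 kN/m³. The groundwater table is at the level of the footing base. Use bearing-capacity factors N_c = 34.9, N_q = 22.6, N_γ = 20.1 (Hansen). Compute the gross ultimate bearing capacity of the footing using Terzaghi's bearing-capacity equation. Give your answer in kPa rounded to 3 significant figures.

q_ult ≈ 1510 kPa

Effective surcharge at the founding depth q = γ·D_f = 20.5 × 2.19 = 44.895 kPa.
The water table coincides with the base, so in the self-weight term γ → γ' = 12.19 kN/m³.
q_ult = c·N_c + q·N_q + 0.5·γ·B·N_γ
     = 6.1 × 34.9 + 44.895 × 22.6 + 0.5 × 12.19 × 2.3 × 20.1
     = 212.89 + 1014.6 + 281.77 = 1509.3 kPa.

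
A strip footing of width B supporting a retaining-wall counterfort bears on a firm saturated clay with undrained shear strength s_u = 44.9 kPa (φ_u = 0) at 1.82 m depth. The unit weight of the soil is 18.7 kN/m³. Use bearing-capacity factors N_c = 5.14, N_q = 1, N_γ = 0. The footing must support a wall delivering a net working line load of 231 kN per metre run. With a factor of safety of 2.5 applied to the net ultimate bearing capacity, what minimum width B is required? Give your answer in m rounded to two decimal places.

q = γ·D_f = 18.7 × 1.82 = 34.034 kPa.
c·N_c = 44.9 × 5.14 = 230.79 kPa
q·N_q = 34.034 × 1 = 34.034 kPa
q_ult = 230.79 + 34.034 = 264.82 kPa.
For φ = 0 the ½γBN_γ term vanishes, so q_ult is independent of B. q_net = 264.82 − 34.034 = 230.79 kPa; q_all(net) = 230.79/2.5 = 92.314 kPa.
Required width B = w / q_all(net) = 231 / 92.314 = 2.502 m.

B = 2.50 m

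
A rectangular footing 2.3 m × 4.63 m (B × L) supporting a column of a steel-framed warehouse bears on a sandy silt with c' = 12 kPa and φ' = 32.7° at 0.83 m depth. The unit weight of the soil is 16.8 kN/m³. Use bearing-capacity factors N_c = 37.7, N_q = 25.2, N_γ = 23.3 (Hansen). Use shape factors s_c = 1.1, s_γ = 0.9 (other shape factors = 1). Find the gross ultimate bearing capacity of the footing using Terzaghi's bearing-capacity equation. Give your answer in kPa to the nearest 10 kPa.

Effective surcharge at the founding depth q = γ·D_f = 16.8 × 0.83 = 13.944 kPa.
q_ult = c·N_c·s_c + q·N_q + 0.5·γ·B·N_γ·s_γ
     = 12 × 37.7 × 1.1 + 13.944 × 25.2 + 0.5 × 16.8 × 2.3 × 23.3 × 0.9
     = 497.64 + 351.39 + 405.14 = 1254.2 kPa.

q_ult ≈ 1250 kPa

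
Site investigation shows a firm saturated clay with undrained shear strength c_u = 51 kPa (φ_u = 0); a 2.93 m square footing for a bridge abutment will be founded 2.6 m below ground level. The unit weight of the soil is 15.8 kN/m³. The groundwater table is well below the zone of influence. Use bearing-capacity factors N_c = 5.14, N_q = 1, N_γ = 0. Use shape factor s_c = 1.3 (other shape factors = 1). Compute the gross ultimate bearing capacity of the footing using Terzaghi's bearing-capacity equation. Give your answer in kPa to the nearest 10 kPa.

q_ult ≈ 380 kPa

q = γ·D_f = 15.8 × 2.6 = 41.08 kPa.
c·N_c·s_c = 51 × 5.14 × 1.3 = 340.78 kPa
q·N_q = 41.08 × 1 = 41.08 kPa
q_ult = 340.78 + 41.08 = 381.86 kPa.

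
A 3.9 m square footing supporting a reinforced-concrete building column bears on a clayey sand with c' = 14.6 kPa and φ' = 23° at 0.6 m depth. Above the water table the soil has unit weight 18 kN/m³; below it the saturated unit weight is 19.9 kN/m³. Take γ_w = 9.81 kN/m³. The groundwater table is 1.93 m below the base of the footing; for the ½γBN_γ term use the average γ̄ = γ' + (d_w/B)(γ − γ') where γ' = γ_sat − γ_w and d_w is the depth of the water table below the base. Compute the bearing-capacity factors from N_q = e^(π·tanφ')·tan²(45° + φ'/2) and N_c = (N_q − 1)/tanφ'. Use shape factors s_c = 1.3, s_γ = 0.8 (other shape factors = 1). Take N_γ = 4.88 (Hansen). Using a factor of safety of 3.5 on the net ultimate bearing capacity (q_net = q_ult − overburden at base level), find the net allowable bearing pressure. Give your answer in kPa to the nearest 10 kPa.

N_q = e^(π·tan23°)·tan²(56.5°) = 8.66; N_c = (N_q − 1)/tanφ' = 18.05.
Overburden at base level: q = 18 × 0.6 = 10.8 kPa.
The water table is 1.93 m below the base (< B = 3.9 m), so the ½γBN_γ term uses γ̄ = γ' + (d_w/B)(γ − γ') = 10.09 + (1.93/3.9)(18 − 10.09) = 14.004 kN/m³.
Cohesion term c·N_c·s_c = 14.6 × 18.049 × 1.3 = 342.56 kPa; surcharge term q·N_q = 10.8 × 8.6612 = 93.541 kPa; self-weight term 0.5·γ·B·N_γ·s_γ = 0.5 × 14.004 × 3.9 × 4.88 × 0.8 = 106.61 kPa.
q_ult = 342.56 + 93.541 + 106.61 = 542.72 kPa.
q_net = 542.72 − 10.8 = 531.92 kPa.
q_all(net) = 531.92 / 3.5 = 151.98 kPa.

q_all(net) ≈ 150 kPa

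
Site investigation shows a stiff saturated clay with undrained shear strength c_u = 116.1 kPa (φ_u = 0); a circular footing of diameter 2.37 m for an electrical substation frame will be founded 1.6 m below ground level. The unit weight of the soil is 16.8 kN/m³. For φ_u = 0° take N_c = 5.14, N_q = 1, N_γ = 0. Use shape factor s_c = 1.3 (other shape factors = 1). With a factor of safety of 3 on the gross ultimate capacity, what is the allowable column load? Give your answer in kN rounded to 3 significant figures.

P_all ≈ 1180 kN

Effective surcharge at the founding depth q = γ·D_f = 16.8 × 1.6 = 26.88 kPa.
q_ult = c·N_c·s_c + q·N_q
     = 116.1 × 5.14 × 1.3 + 26.88 × 1
     = 775.78 + 26.88 = 802.66 kPa.
Gross allowable pressure q_all = 802.66 / 3 = 267.55 kPa.
Footing area = 4.4115 m², so allowable column load = 267.55 × 4.4115 = 1180.3 kN.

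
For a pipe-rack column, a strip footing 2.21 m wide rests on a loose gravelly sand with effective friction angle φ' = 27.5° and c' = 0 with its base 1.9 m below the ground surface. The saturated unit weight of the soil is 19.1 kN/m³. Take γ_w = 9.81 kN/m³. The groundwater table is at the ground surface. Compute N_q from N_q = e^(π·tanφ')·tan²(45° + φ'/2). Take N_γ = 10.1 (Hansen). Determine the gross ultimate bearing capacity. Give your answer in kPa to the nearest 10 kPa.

q_ult ≈ 350 kPa

tan27.5° = 0.5206, so N_q = e^(π×0.5206)·tan²(58.75°) = 5.132 × 2.716 = 13.94.
Water table at ground surface, so effective unit weight γ' = 19.1 − 9.81 = 9.29 kN/m³ is used throughout; overburden q = 9.29 × 1.9 = 17.651 kPa; the same γ' applies in the ½γBN_γ term.
Surcharge term q·N_q = 17.651 × 13.936 = 245.98 kPa; self-weight term 0.5·γ·B·N_γ = 0.5 × 9.29 × 2.21 × 10.1 = 103.68 kPa.
q_ult = 245.98 + 103.68 = 349.66 kPa.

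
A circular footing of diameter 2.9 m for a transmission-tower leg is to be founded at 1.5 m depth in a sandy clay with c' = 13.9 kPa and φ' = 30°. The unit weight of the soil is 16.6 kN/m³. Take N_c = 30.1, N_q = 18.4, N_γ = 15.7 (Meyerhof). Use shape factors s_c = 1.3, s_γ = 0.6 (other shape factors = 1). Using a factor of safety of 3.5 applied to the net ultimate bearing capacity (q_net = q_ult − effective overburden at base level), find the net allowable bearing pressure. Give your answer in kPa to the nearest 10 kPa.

q_all(net) ≈ 340 kPa

Overburden at base level: q = 16.6 × 1.5 = 24.9 kPa.
Cohesion term c·N_c·s_c = 13.9 × 30.1 × 1.3 = 543.91 kPa; surcharge term q·N_q = 24.9 × 18.4 = 458.16 kPa; self-weight term 0.5·γ·B·N_γ·s_γ = 0.5 × 16.6 × 2.9 × 15.7 × 0.6 = 226.74 kPa.
q_ult = 543.91 + 458.16 + 226.74 = 1228.8 kPa.
Net ultimate: q_net = 1228.8 − 24.9 = 1203.9 kPa.
q_all(net) = 1203.9 / 3.5 = 343.97 kPa.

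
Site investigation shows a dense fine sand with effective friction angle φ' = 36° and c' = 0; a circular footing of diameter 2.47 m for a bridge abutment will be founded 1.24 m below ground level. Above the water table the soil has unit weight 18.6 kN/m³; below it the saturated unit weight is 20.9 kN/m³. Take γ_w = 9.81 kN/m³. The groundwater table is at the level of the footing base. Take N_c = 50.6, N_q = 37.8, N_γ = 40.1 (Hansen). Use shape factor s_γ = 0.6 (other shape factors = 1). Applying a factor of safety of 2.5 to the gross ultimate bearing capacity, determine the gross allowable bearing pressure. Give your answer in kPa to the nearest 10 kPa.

q = γ·D_f = 18.6 × 1.24 = 23.064 kPa.
For the ½γBN_γ term take γ' = 20.9 − 9.81 = 11.09 kN/m³ (soil below base is submerged).
q·N_q = 23.064 × 37.8 = 871.82 kPa
0.5·γ·B·N_γ·s_γ = 0.5 × 11.09 × 2.47 × 40.1 × 0.6 = 329.53 kPa
q_ult = 871.82 + 329.53 = 1201.3 kPa.
q_all = q_ult / FS = 1201.3 / 2.5 = 480.54 kPa.

q_all ≈ 480 kPa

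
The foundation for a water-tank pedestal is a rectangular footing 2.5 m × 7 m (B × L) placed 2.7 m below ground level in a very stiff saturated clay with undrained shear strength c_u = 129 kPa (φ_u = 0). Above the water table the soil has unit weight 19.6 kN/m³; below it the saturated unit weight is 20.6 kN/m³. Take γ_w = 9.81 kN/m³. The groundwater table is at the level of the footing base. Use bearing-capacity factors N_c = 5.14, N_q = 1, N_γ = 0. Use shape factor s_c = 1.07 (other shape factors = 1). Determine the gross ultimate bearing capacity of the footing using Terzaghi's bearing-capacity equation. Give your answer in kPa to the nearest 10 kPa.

Effective surcharge at the founding depth q = γ·D_f = 19.6 × 2.7 = 52.92 kPa.
q_ult = c·N_c·s_c + q·N_q
     = 129 × 5.14 × 1.07 + 52.92 × 1
     = 709.47 + 52.92 = 762.39 kPa.

q_ult ≈ 760 kPa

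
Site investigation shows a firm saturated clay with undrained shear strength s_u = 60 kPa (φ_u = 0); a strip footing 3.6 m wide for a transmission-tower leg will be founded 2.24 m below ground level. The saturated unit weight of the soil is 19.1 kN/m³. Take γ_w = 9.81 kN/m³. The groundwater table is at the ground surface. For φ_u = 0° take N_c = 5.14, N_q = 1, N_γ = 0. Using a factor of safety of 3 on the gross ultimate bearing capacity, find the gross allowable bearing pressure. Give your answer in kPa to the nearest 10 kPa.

q_all ≈ 110 kPa

With the water table at the surface the whole profile is submerged: γ' = 19.1 − 9.81 = 9.29 kN/m³, so q = γ'·D_f = 20.81 kPa.
q_ult = c·N_c + q·N_q
     = 60 × 5.14 + 20.81 × 1
     = 308.4 + 20.81 = 329.21 kPa.
q_all = 329.21 / 3 = 109.74 kPa.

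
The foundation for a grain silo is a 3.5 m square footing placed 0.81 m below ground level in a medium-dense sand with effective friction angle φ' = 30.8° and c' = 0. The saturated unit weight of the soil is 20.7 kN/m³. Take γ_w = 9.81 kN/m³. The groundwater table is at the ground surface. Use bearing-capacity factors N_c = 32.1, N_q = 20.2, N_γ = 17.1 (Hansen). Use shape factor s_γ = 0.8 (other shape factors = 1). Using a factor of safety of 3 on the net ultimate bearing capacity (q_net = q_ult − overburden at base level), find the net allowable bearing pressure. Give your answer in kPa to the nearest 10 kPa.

q_all(net) ≈ 140 kPa

Water table at ground surface, so effective unit weight γ' = 20.7 − 9.81 = 10.89 kN/m³ is used throughout; overburden q = 10.89 × 0.81 = 8.8209 kPa; the same γ' applies in the ½γBN_γ term.
Surcharge term q·N_q = 8.8209 × 20.2 = 178.18 kPa; self-weight term 0.5·γ·B·N_γ·s_γ = 0.5 × 10.89 × 3.5 × 17.1 × 0.8 = 260.71 kPa.
q_ult = 178.18 + 260.71 = 438.89 kPa.
q_net = 438.89 − 8.8209 = 430.07 kPa.
q_all(net) = 430.07 / 3 = 143.36 kPa.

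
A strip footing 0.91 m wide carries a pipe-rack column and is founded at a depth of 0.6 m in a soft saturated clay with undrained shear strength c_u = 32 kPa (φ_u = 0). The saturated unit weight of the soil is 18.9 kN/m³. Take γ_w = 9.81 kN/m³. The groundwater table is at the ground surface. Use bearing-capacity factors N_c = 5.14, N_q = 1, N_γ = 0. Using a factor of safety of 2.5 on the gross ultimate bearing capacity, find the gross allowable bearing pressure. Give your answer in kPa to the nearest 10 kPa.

q_all ≈ 70 kPa

With the water table at the surface the whole profile is submerged: γ' = 18.9 − 9.81 = 9.09 kN/m³, so q = γ'·D_f = 5.454 kPa.
q_ult = c·N_c + q·N_q
     = 32 × 5.14 + 5.454 × 1
     = 164.48 + 5.454 = 169.93 kPa.
q_all = 169.93 / 2.5 = 67.974 kPa.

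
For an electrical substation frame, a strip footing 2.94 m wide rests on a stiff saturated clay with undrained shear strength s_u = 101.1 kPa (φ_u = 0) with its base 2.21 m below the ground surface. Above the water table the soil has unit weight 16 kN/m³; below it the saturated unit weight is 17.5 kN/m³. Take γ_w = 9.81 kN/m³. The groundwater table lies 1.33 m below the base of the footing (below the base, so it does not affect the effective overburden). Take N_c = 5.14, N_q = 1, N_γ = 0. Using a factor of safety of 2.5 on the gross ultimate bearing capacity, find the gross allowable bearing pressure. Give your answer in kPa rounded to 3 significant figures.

q = γ·D_f = 16 × 2.21 = 35.36 kPa.
c·N_c = 101.1 × 5.14 = 519.65 kPa
q·N_q = 35.36 × 1 = 35.36 kPa
q_ult = 519.65 + 35.36 = 555.01 kPa.
q_all = 555.01 / 2.5 = 222.01 kPa.

q_all ≈ 222 kPa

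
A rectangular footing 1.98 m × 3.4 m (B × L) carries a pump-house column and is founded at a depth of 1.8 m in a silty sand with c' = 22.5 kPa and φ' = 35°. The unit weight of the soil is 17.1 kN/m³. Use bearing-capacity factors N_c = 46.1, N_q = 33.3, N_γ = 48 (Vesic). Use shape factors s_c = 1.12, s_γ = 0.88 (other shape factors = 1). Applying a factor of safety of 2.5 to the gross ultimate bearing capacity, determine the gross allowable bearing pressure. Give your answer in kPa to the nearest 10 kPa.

Effective surcharge at the founding depth q = γ·D_f = 17.1 × 1.8 = 30.78 kPa.
q_ult = c·N_c·s_c + q·N_q + 0.5·γ·B·N_γ·s_γ
     = 22.5 × 46.1 × 1.12 + 30.78 × 33.3 + 0.5 × 17.1 × 1.98 × 48 × 0.88
     = 1161.7 + 1025 + 715.08 = 2901.8 kPa.
q_all = q_ult / FS = 2901.8 / 2.5 = 1160.7 kPa.

q_all ≈ 1160 kPa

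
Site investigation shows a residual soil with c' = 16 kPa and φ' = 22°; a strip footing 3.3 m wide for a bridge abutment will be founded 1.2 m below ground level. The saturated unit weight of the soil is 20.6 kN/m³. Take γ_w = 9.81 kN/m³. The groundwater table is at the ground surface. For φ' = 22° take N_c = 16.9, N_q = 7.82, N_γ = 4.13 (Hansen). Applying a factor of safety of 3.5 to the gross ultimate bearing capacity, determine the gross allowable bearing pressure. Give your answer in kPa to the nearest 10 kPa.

q_all ≈ 130 kPa

Water table at ground surface, so effective unit weight γ' = 20.6 − 9.81 = 10.79 kN/m³ is used throughout; overburden q = 10.79 × 1.2 = 12.948 kPa; the same γ' applies in the ½γBN_γ term.
Cohesion term c·N_c = 16 × 16.9 = 270.4 kPa; surcharge term q·N_q = 12.948 × 7.82 = 101.25 kPa; self-weight term 0.5·γ·B·N_γ = 0.5 × 10.79 × 3.3 × 4.13 = 73.528 kPa.
q_ult = 270.4 + 101.25 + 73.528 = 445.18 kPa.
q_all = q_ult / FS = 445.18 / 3.5 = 127.19 kPa.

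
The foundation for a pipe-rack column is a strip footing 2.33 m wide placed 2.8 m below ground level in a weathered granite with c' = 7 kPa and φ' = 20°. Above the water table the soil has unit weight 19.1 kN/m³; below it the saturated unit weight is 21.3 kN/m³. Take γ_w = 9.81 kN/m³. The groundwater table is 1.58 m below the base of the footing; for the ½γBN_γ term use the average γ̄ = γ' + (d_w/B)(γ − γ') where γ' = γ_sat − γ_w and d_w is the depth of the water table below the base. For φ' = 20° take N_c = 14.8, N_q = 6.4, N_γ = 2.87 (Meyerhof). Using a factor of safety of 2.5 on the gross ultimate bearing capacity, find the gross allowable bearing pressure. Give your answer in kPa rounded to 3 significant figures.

q_all ≈ 201 kPa

Overburden at base level: q = 19.1 × 2.8 = 53.48 kPa.
The water table is 1.58 m below the base (< B = 2.33 m), so the ½γBN_γ term uses γ̄ = γ' + (d_w/B)(γ − γ') = 11.49 + (1.58/2.33)(19.1 − 11.49) = 16.65 kN/m³.
Cohesion term c·N_c = 7 × 14.8 = 103.6 kPa; surcharge term q·N_q = 53.48 × 6.4 = 342.27 kPa; self-weight term 0.5·γ·B·N_γ = 0.5 × 16.65 × 2.33 × 2.87 = 55.672 kPa.
q_ult = 103.6 + 342.27 + 55.672 = 501.54 kPa.
q_all = 501.54 / 2.5 = 200.62 kPa.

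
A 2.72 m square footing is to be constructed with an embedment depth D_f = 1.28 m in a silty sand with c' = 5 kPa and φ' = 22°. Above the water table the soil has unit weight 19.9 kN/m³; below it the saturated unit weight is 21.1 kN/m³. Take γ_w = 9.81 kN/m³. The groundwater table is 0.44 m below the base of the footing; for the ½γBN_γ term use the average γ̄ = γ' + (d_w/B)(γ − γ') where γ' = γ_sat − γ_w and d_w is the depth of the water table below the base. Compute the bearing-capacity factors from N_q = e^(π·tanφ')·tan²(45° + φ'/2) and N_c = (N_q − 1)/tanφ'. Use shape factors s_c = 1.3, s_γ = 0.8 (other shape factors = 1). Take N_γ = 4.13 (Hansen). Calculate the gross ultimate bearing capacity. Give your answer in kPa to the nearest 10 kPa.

tan22° = 0.404, so N_q = e^(π×0.404)·tan²(56°) = 3.558 × 2.198 = 7.82.
N_c = (7.82 − 1)/tan22° = 16.88.
q = γ·D_f = 19.9 × 1.28 = 25.472 kPa.
γ' = 11.29 kN/m³; averaging over the depth B below the base, γ̄ = γ' + (d_w/B)(γ − γ') = 12.683 kN/m³.
c·N_c·s_c = 5 × 16.883 × 1.3 = 109.74 kPa
q·N_q = 25.472 × 7.8211 = 199.22 kPa
0.5·γ·B·N_γ·s_γ = 0.5 × 12.683 × 2.72 × 4.13 × 0.8 = 56.989 kPa
q_ult = 109.74 + 199.22 + 56.989 = 365.95 kPa.

q_ult ≈ 370 kPa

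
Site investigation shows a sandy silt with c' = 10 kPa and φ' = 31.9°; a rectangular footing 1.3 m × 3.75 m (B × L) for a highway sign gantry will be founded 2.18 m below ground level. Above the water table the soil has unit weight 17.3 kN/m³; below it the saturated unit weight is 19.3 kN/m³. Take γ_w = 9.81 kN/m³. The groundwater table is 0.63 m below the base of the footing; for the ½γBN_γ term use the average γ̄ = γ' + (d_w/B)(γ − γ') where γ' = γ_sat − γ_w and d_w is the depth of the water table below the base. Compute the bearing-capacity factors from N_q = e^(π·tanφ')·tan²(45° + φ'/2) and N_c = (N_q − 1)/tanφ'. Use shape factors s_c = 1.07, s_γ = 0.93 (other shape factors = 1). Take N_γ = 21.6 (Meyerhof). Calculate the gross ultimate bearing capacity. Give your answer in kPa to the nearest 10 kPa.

q_ult ≈ 1410 kPa

tan31.9° = 0.6224, so N_q = e^(π×0.6224)·tan²(60.95°) = 7.067 × 3.241 = 22.91.
N_c = (22.91 − 1)/tan31.9° = 35.19.
Overburden at base level: q = 17.3 × 2.18 = 37.714 kPa.
The water table is 0.63 m below the base (< B = 1.3 m), so the ½γBN_γ term uses γ̄ = γ' + (d_w/B)(γ − γ') = 9.49 + (0.63/1.3)(17.3 − 9.49) = 13.275 kN/m³.
Cohesion term c·N_c·s_c = 10 × 35.194 × 1.07 = 376.58 kPa; surcharge term q·N_q = 37.714 × 22.907 = 863.9 kPa; self-weight term 0.5·γ·B·N_γ·s_γ = 0.5 × 13.275 × 1.3 × 21.6 × 0.93 = 173.33 kPa.
q_ult = 376.58 + 863.9 + 173.33 = 1413.8 kPa.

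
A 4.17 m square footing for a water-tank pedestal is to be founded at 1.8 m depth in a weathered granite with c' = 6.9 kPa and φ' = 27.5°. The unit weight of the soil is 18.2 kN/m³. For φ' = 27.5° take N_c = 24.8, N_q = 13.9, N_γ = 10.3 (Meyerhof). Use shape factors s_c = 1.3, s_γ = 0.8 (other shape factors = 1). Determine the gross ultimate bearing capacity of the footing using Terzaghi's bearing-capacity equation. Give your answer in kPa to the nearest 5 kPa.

q_ult ≈ 990 kPa

q = γ·D_f = 18.2 × 1.8 = 32.76 kPa.
c·N_c·s_c = 6.9 × 24.8 × 1.3 = 222.46 kPa
q·N_q = 32.76 × 13.9 = 455.36 kPa
0.5·γ·B·N_γ·s_γ = 0.5 × 18.2 × 4.17 × 10.3 × 0.8 = 312.68 kPa
q_ult = 222.46 + 455.36 + 312.68 = 990.5 kPa.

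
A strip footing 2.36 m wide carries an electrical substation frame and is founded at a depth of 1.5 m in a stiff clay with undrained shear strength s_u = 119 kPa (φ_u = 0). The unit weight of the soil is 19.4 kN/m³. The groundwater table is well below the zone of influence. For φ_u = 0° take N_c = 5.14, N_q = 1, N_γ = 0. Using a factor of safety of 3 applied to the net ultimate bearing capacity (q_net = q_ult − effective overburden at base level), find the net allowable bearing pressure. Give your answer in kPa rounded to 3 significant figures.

q_all(net) ≈ 204 kPa

Overburden at base level: q = 19.4 × 1.5 = 29.1 kPa.
Cohesion term c·N_c = 119 × 5.14 = 611.66 kPa; surcharge term q·N_q = 29.1 × 1 = 29.1 kPa.
q_ult = 611.66 + 29.1 = 640.76 kPa.
Net ultimate: q_net = 640.76 − 29.1 = 611.66 kPa.
q_all(net) = 611.66 / 3 = 203.89 kPa.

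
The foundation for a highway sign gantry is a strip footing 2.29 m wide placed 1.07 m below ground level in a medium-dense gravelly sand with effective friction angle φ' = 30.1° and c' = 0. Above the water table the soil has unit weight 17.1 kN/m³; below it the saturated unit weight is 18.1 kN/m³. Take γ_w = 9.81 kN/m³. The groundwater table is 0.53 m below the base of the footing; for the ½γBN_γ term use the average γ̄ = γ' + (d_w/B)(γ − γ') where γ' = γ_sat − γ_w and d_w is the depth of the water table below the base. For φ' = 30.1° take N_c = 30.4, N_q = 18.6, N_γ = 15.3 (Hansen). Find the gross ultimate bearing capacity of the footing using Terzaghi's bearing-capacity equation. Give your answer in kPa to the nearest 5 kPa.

q = γ·D_f = 17.1 × 1.07 = 18.297 kPa.
γ' = 8.29 kN/m³; averaging over the depth B below the base, γ̄ = γ' + (d_w/B)(γ − γ') = 10.329 kN/m³.
q·N_q = 18.297 × 18.6 = 340.32 kPa
0.5·γ·B·N_γ = 0.5 × 10.329 × 2.29 × 15.3 = 180.95 kPa
q_ult = 340.32 + 180.95 = 521.27 kPa.

q_ult ≈ 520 kPa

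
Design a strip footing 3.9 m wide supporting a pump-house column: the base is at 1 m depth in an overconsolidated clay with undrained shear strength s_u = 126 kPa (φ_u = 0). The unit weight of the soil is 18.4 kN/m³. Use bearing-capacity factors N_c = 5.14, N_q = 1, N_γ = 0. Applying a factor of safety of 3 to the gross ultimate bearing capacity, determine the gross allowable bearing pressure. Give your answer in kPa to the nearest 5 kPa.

q_all ≈ 220 kPa

q = γ·D_f = 18.4 × 1 = 18.4 kPa.
c·N_c = 126 × 5.14 = 647.64 kPa
q·N_q = 18.4 × 1 = 18.4 kPa
q_ult = 647.64 + 18.4 = 666.04 kPa.
q_all = q_ult / FS = 666.04 / 3 = 222.01 kPa.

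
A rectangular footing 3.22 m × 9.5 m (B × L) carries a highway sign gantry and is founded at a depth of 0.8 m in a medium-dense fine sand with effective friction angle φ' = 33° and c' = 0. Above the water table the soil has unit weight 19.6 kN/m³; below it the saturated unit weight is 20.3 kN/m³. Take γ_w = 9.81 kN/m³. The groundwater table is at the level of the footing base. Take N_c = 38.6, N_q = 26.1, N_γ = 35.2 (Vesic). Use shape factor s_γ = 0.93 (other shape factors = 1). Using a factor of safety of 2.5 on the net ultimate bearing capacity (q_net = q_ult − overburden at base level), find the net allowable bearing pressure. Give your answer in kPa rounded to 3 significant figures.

q_all(net) ≈ 379 kPa

Overburden at base level: q = 19.6 × 0.8 = 15.68 kPa.
Below the base the soil is submerged, so the ½γBN_γ term uses γ' = 20.3 − 9.81 = 10.49 kN/m³.
Surcharge term q·N_q = 15.68 × 26.1 = 409.25 kPa; self-weight term 0.5·γ·B·N_γ·s_γ = 0.5 × 10.49 × 3.22 × 35.2 × 0.93 = 552.88 kPa.
q_ult = 409.25 + 552.88 = 962.12 kPa.
q_net = 962.12 − 15.68 = 946.44 kPa.
q_all(net) = 946.44 / 2.5 = 378.58 kPa.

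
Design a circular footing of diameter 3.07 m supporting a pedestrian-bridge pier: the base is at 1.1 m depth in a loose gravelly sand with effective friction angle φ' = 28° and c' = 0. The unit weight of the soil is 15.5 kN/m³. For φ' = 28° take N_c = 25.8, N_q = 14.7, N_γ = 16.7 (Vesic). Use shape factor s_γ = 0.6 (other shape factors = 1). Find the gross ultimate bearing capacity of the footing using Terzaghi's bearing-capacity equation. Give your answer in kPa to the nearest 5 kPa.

Overburden at base level: q = 15.5 × 1.1 = 17.05 kPa.
Surcharge term q·N_q = 17.05 × 14.7 = 250.63 kPa; self-weight term 0.5·γ·B·N_γ·s_γ = 0.5 × 15.5 × 3.07 × 16.7 × 0.6 = 238.4 kPa.
q_ult = 250.63 + 238.4 = 489.04 kPa.

q_ult ≈ 490 kPa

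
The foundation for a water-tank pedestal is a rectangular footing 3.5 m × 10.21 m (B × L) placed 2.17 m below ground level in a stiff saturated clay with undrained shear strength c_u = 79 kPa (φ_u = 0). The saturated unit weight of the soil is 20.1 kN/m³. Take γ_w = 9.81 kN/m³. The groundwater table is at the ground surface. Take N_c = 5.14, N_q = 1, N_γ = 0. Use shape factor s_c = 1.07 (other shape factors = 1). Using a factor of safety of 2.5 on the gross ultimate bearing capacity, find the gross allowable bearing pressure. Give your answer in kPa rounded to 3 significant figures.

q_all ≈ 183 kPa

Water table at ground surface, so effective unit weight γ' = 20.1 − 9.81 = 10.29 kN/m³ is used throughout; overburden q = 10.29 × 2.17 = 22.329 kPa.
Cohesion term c·N_c·s_c = 79 × 5.14 × 1.07 = 434.48 kPa; surcharge term q·N_q = 22.329 × 1 = 22.329 kPa.
q_ult = 434.48 + 22.329 = 456.81 kPa.
q_all = 456.81 / 2.5 = 182.73 kPa.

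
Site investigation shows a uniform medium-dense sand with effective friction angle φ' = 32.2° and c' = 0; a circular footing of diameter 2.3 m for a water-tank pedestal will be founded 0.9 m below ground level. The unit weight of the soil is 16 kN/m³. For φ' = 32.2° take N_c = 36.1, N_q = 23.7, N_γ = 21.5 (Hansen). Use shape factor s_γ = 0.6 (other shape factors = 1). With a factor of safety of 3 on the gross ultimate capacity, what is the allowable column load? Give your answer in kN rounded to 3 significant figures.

Overburden at base level: q = 16 × 0.9 = 14.4 kPa.
Surcharge term q·N_q = 14.4 × 23.7 = 341.28 kPa; self-weight term 0.5·γ·B·N_γ·s_γ = 0.5 × 16 × 2.3 × 21.5 × 0.6 = 237.36 kPa.
q_ult = 341.28 + 237.36 = 578.64 kPa.
Gross allowable pressure q_all = 578.64 / 3 = 192.88 kPa.
Footing area = 4.1548 m², so allowable column load = 192.88 × 4.1548 = 801.38 kN.

P_all ≈ 801 kN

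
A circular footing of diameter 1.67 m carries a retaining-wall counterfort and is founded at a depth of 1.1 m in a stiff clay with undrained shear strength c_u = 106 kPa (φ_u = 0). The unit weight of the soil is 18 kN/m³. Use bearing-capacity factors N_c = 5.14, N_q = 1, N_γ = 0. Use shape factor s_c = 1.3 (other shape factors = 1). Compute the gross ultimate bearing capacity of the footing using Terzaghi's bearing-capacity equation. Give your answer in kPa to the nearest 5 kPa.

Overburden at base level: q = 18 × 1.1 = 19.8 kPa.
Cohesion term c·N_c·s_c = 106 × 5.14 × 1.3 = 708.29 kPa; surcharge term q·N_q = 19.8 × 1 = 19.8 kPa.
q_ult = 708.29 + 19.8 = 728.09 kPa.

q_ult ≈ 730 kPa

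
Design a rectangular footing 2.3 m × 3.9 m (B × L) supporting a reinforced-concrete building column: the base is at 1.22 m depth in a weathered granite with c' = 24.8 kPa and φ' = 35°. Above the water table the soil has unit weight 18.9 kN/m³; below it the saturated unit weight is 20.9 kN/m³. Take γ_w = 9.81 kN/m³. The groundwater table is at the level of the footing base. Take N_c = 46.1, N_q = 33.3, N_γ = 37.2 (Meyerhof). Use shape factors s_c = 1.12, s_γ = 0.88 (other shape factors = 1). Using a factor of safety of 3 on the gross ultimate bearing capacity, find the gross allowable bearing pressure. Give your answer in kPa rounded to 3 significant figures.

Effective surcharge at the founding depth q = γ·D_f = 18.9 × 1.22 = 23.058 kPa.
The water table coincides with the base, so in the self-weight term γ → γ' = 11.09 kN/m³.
q_ult = c·N_c·s_c + q·N_q + 0.5·γ·B·N_γ·s_γ
     = 24.8 × 46.1 × 1.12 + 23.058 × 33.3 + 0.5 × 11.09 × 2.3 × 37.2 × 0.88
     = 1280.5 + 767.83 + 417.5 = 2465.8 kPa.
q_all = 2465.8 / 3 = 821.93 kPa.

q_all ≈ 822 kPa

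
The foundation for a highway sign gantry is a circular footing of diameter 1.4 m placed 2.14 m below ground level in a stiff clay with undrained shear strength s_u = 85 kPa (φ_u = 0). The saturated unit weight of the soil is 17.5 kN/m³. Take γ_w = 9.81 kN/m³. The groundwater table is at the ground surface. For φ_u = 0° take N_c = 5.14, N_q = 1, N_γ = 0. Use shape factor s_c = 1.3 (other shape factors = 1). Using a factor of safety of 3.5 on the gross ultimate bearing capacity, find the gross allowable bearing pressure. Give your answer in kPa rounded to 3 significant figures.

q_all ≈ 167 kPa

Water table at ground surface, so effective unit weight γ' = 17.5 − 9.81 = 7.69 kN/m³ is used throughout; overburden q = 7.69 × 2.14 = 16.457 kPa.
Cohesion term c·N_c·s_c = 85 × 5.14 × 1.3 = 567.97 kPa; surcharge term q·N_q = 16.457 × 1 = 16.457 kPa.
q_ult = 567.97 + 16.457 = 584.43 kPa.
q_all = 584.43 / 3.5 = 166.98 kPa.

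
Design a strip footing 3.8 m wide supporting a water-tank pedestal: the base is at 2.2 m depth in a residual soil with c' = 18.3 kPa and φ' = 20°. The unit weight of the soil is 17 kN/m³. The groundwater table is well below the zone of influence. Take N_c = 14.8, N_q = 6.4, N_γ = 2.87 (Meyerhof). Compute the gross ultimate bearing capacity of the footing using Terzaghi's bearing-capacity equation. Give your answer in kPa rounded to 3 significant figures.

q = γ·D_f = 17 × 2.2 = 37.4 kPa.
c·N_c = 18.3 × 14.8 = 270.84 kPa
q·N_q = 37.4 × 6.4 = 239.36 kPa
0.5·γ·B·N_γ = 0.5 × 17 × 3.8 × 2.87 = 92.701 kPa
q_ult = 270.84 + 239.36 + 92.701 = 602.9 kPa.

q_ult ≈ 603 kPa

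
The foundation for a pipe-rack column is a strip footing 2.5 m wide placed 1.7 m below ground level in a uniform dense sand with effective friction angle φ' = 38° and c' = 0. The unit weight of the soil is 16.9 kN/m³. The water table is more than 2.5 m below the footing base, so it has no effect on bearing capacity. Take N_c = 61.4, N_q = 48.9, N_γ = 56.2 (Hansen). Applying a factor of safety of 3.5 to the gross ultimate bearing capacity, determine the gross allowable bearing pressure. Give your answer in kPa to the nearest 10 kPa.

q_all ≈ 740 kPa

q = γ·D_f = 16.9 × 1.7 = 28.73 kPa.
q·N_q = 28.73 × 48.9 = 1404.9 kPa
0.5·γ·B·N_γ = 0.5 × 16.9 × 2.5 × 56.2 = 1187.2 kPa
q_ult = 1404.9 + 1187.2 = 2592.1 kPa.
q_all = q_ult / FS = 2592.1 / 3.5 = 740.61 kPa.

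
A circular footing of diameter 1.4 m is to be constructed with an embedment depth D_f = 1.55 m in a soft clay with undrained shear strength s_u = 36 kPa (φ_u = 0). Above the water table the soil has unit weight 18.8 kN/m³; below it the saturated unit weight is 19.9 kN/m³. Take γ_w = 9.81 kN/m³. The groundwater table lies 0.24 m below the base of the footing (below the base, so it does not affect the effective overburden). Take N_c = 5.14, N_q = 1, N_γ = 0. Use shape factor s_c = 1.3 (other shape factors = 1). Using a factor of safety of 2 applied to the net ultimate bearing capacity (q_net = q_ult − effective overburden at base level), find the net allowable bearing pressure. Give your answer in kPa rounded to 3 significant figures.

q_all(net) ≈ 120 kPa

Effective surcharge at the founding depth q = γ·D_f = 18.8 × 1.55 = 29.14 kPa.
q_ult = c·N_c·s_c + q·N_q
     = 36 × 5.14 × 1.3 + 29.14 × 1
     = 240.55 + 29.14 = 269.69 kPa.
Net ultimate: q_net = 269.69 − 29.14 = 240.55 kPa.
q_all(net) = 240.55 / 2 = 120.28 kPa.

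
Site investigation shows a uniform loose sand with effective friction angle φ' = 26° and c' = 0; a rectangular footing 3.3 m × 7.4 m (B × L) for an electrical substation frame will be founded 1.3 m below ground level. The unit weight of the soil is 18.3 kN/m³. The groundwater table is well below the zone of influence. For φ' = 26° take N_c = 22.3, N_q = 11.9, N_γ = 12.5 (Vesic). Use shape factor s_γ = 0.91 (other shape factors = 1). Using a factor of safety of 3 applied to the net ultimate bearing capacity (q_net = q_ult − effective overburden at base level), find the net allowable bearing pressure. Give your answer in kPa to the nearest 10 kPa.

Effective surcharge at the founding depth q = γ·D_f = 18.3 × 1.3 = 23.79 kPa.
q_ult = q·N_q + 0.5·γ·B·N_γ·s_γ
     = 23.79 × 11.9 + 0.5 × 18.3 × 3.3 × 12.5 × 0.91
     = 283.1 + 343.47 = 626.57 kPa.
Net ultimate: q_net = 626.57 − 23.79 = 602.78 kPa.
q_all(net) = 602.78 / 3 = 200.93 kPa.

q_all(net) ≈ 200 kPa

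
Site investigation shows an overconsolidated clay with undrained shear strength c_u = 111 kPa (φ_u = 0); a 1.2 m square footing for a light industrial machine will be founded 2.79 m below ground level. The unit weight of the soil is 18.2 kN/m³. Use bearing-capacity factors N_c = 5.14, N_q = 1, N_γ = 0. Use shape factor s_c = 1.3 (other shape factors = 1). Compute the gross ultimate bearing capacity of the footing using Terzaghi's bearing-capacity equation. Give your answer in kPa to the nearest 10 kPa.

q_ult ≈ 790 kPa

Effective surcharge at the founding depth q = γ·D_f = 18.2 × 2.79 = 50.778 kPa.
q_ult = c·N_c·s_c + q·N_q
     = 111 × 5.14 × 1.3 + 50.778 × 1
     = 741.7 + 50.778 = 792.48 kPa.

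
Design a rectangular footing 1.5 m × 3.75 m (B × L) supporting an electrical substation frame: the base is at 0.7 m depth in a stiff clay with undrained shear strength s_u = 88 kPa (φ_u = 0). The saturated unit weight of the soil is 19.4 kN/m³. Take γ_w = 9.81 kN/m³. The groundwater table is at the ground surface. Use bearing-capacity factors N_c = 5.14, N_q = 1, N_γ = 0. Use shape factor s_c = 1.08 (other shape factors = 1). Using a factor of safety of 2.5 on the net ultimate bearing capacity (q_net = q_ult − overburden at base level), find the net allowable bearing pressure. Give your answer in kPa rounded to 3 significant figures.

q_all(net) ≈ 195 kPa

Water table at ground surface, so effective unit weight γ' = 19.4 − 9.81 = 9.59 kN/m³ is used throughout; overburden q = 9.59 × 0.7 = 6.713 kPa.
Cohesion term c·N_c·s_c = 88 × 5.14 × 1.08 = 488.51 kPa; surcharge term q·N_q = 6.713 × 1 = 6.713 kPa.
q_ult = 488.51 + 6.713 = 495.22 kPa.
q_net = 495.22 − 6.713 = 488.51 kPa.
q_all(net) = 488.51 / 2.5 = 195.4 kPa.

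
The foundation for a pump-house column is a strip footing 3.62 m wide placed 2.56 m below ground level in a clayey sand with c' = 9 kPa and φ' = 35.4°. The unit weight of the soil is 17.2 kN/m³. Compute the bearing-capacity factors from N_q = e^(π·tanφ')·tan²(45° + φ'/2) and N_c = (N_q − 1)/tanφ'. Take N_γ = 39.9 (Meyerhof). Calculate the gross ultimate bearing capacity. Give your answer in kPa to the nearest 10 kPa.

tan35.4° = 0.7107, so N_q = e^(π×0.7107)·tan²(62.7°) = 9.324 × 3.754 = 35.
N_c = (35 − 1)/tan35.4° = 47.84.
Overburden at base level: q = 17.2 × 2.56 = 44.032 kPa.
Cohesion term c·N_c = 9 × 47.844 = 430.6 kPa; surcharge term q·N_q = 44.032 × 35.001 = 1541.2 kPa; self-weight term 0.5·γ·B·N_γ = 0.5 × 17.2 × 3.62 × 39.9 = 1242.2 kPa.
q_ult = 430.6 + 1541.2 + 1242.2 = 3213.9 kPa.

q_ult ≈ 3210 kPa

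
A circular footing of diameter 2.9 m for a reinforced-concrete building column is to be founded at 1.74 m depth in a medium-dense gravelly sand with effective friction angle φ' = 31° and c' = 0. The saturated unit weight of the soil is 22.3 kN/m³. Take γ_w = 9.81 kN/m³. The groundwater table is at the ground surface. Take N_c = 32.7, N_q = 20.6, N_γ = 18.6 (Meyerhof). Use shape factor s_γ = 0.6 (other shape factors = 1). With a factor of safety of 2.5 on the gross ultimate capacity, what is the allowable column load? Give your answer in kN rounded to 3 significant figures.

γ' = 22.3 − 9.81 = 12.49 kN/m³ (submerged throughout). q = 12.49 × 1.74 = 21.733 kPa; the same γ' applies in the ½γBN_γ term.
q·N_q = 21.733 × 20.6 = 447.69 kPa
0.5·γ·B·N_γ·s_γ = 0.5 × 12.49 × 2.9 × 18.6 × 0.6 = 202.11 kPa
q_ult = 447.69 + 202.11 = 649.8 kPa.
Gross allowable pressure q_all = 649.8 / 2.5 = 259.92 kPa.
Footing area = 6.6052 m², so allowable column load = 259.92 × 6.6052 = 1716.8 kN.

P_all ≈ 1720 kN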